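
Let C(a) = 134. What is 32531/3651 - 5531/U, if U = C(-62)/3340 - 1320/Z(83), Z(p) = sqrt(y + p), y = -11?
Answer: 2197821407715431/246411011990661 + 1696794649000*sqrt(2)/67491375511 ≈ 44.474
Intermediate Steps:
Z(p) = sqrt(-11 + p)
U = 67/1670 - 110*sqrt(2) (U = 134/3340 - 1320/sqrt(-11 + 83) = 134*(1/3340) - 1320*sqrt(2)/12 = 67/1670 - 1320*sqrt(2)/12 = 67/1670 - 110*sqrt(2) ≈ -155.52)
32531/3651 - 5531/U = 32531/3651 - 5531/(67/1670 - 110*sqrt(2))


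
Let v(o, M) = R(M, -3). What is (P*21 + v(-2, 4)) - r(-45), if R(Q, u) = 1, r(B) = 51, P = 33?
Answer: 643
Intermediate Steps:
v(o, M) = 1
(P*21 + v(-2, 4)) - r(-45) = (33*21 + 1) - 1*51 = (693 + 1) - 51 = 694 - 51 = 643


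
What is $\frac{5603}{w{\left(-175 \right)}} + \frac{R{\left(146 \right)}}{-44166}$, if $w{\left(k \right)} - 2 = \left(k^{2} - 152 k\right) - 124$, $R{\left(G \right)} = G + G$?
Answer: $\frac{6787883}{74176797} \approx 0.091509$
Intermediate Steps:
$R{\left(G \right)} = 2 G$
$w{\left(k \right)} = -122 + k^{2} - 152 k$ ($w{\left(k \right)} = 2 - \left(124 - k^{2} + 152 k\right) = -122 + k^{2} - 152 k$)
$\frac{5603}{w{\left(-175 \right)}} + \frac{R{\left(146 \right)}}{-44166} = \frac{5603}{-122 + \left(-175\right)^{2} - -26600} + \frac{2 \cdot 146}{-44166} = \frac{5603}{-122 + 30625 + 26600} + 292 \left(- \frac{1}{44166}\right) = \frac{5603}{57103} - \frac{146}{22083} = \frac{6787883}{74176797}$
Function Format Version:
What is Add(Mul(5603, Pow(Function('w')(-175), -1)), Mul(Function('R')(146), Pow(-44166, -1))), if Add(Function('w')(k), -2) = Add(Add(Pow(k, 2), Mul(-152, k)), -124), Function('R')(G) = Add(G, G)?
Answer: Rational(6787883, 74176797) ≈ 0.091509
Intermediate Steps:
Function('R')(G) = Mul(2, G)
Function('w')(k) = Add(-122, Pow(k, 2), Mul(-152, k)) (Function('w')(k) = Add(2, Add(Add(Pow(k, 2), Mul(-152, k)), -124)) = Add(2, Add(-124, Pow(k, 2), Mul(-152, k))) = Add(-122, Pow(k, 2), Mul(-152, k)))
Add(Mul(5603, Pow(Function('w')(-175), -1)), Mul(Function('R')(146), Pow(-44166, -1))) = Add(Mul(5603, Pow(Add(-122, Pow(-175, 2), Mul(-152, -175)), -1)), Mul(Mul(2, 146), Pow(-44166, -1))) = Add(Mul(5603, Pow(Add(-122, 30625, 26600), -1)), Mul(292, Rational(-1, 44166))) = Add(Mul(5603, Pow(57103, -1)), Rational(-146, 22083)) = Add(Mul(5603, Rational(1, 57103)), Rational(-146, 22083)) = Add(Rational(5603, 57103), Rational(-146, 22083)) = Rational(6787883, 74176797)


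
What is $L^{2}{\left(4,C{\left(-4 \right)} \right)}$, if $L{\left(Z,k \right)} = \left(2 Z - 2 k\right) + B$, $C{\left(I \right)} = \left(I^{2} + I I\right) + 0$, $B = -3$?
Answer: $3481$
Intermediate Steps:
$C{\left(I \right)} = 2 I^{2}$ ($C{\left(I \right)} = \left(I^{2} + I^{2}\right) + 0 = 2 I^{2} + 0 = 2 I^{2}$)
$L{\left(Z,k \right)} = -3 - 2 k + 2 Z$ ($L{\left(Z,k \right)} = \left(2 Z - 2 k\right) - 3 = \left(- 2 k + 2 Z\right) - 3 = -3 - 2 k + 2 Z$)
$L^{2}{\left(4,C{\left(-4 \right)} \right)} = \left(-3 - 2 \cdot 2 \left(-4\right)^{2} + 2 \cdot 4\right)^{2} = \left(-3 - 2 \cdot 2 \cdot 16 + 8\right)^{2} = \left(-3 - 64 + 8\right)^{2} = \left(-59\right)^{2} = 3481$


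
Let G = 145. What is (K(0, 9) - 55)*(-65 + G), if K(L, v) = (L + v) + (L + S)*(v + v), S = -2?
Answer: -6560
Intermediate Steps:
K(L, v) = L + v + 2*v*(-2 + L) (K(L, v) = (L + v) + (L - 2)*(v + v) = (L + v) + (-2 + L)*(2*v) = (L + v) + 2*v*(-2 + L) = L + v + 2*v*(-2 + L))
(K(0, 9) - 55)*(-65 + G) = ((0 - 3*9 + 2*0*9) - 55)*(-65 + 145) = ((0 - 27 + 0) - 55)*80 = (-27 - 55)*80 = -82*80 = -6560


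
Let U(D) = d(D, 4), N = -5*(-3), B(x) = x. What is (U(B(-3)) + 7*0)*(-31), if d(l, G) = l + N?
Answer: -372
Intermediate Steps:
N = 15
d(l, G) = 15 + l (d(l, G) = l + 15 = 15 + l)
U(D) = 15 + D
(U(B(-3)) + 7*0)*(-31) = ((15 - 3) + 7*0)*(-31) = (12 + 0)*(-31) = 12*(-31) = -372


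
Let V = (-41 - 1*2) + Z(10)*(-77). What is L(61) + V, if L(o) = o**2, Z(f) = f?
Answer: 2908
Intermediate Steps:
V = -813 (V = (-41 - 1*2) + 10*(-77) = (-41 - 2) - 770 = -43 - 770 = -813)
L(61) + V = 61**2 - 813 = 3721 - 813 = 2908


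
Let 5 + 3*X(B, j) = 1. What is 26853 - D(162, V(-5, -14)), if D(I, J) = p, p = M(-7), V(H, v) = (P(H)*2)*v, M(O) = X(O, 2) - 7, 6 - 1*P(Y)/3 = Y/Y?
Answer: 80584/3 ≈ 26861.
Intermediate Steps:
P(Y) = 15 (P(Y) = 18 - 3*Y/Y = 18 - 3*1 = 18 - 3 = 15)
X(B, j) = -4/3 (X(B, j) = -5/3 + (1/3)*1 = -5/3 + 1/3 = -4/3)
M(O) = -25/3 (M(O) = -4/3 - 7 = -25/3)
V(H, v) = 30*v (V(H, v) = (15*2)*v = 30*v)
p = -25/3 ≈ -8.3333
D(I, J) = -25/3
26853 - D(162, V(-5, -14)) = 26853 - 1*(-25/3) = 26853 + 25/3 = 80584/3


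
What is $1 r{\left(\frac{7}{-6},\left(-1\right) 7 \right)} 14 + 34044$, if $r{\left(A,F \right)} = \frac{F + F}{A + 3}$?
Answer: $\frac{373308}{11} \approx 33937.0$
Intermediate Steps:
$r{\left(A,F \right)} = \frac{2 F}{3 + A}$
$1 r{\left(\frac{7}{-6},\left(-1\right) 7 \right)} 14 + 34044 = 1 \frac{2 \left(\left(-1\right) 7\right)}{3 + \frac{7}{-6}} \cdot 14 + 34044 = 1 \cdot 2 \left(-7\right) \frac{1}{3 + 7 \left(- \frac{1}{6}\right)} 14 + 34044 = 1 \cdot 2 \left(-7\right) \frac{1}{3 - \frac{7}{6}} \cdot 14 + 34044 = 1 \cdot 2 \left(-7\right) \frac{1}{\frac{11}{6}} \cdot 14 + 34044 = 1 \cdot 2 \left(-7\right) \frac{6}{11} \cdot 14 + 34044 = 1 \left(- \frac{84}{11}\right) 14 + 34044 = \left(- \frac{84}{11}\right) 14 + 34044 = - \frac{1176}{11} + 34044 = \frac{373308}{11}$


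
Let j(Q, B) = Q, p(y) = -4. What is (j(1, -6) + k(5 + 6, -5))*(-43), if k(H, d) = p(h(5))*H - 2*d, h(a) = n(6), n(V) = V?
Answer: 1419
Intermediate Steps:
h(a) = 6
k(H, d) = -4*H - 2*d
(j(1, -6) + k(5 + 6, -5))*(-43) = (1 + (-4*(5 + 6) - 2*(-5)))*(-43) = (1 + (-4*11 + 10))*(-43) = (1 + (-44 + 10))*(-43) = (1 - 34)*(-43) = -33*(-43) = 1419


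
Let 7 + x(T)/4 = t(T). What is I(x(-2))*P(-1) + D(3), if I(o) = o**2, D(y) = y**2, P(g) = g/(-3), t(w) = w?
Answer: 441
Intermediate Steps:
P(g) = -g/3 (P(g) = g*(-1/3) = -g/3)
x(T) = -28 + 4*T
I(x(-2))*P(-1) + D(3) = (-28 + 4*(-2))**2*(-1/3*(-1)) + 3**2 = (-28 - 8)**2*(1/3) + 9 = (-36)**2*(1/3) + 9 = 1296*(1/3) + 9 = 432 + 9 = 441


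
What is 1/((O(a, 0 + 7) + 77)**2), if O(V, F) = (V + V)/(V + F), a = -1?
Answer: 9/52900 ≈ 0.00017013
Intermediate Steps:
O(V, F) = 2*V/(F + V) (O(V, F) = (2*V)/(F + V) = 2*V/(F + V))
1/((O(a, 0 + 7) + 77)**2) = 1/((2*(-1)/((0 + 7) - 1) + 77)**2) = 1/((2*(-1)/(7 - 1) + 77)**2) = 1/((2*(-1)/6 + 77)**2) = 1/((2*(-1)*(1/6) + 77)**2) = 1/((-1/3 + 77)**2) = 1/((230/3)**2) = 1/(52900/9) = 9/52900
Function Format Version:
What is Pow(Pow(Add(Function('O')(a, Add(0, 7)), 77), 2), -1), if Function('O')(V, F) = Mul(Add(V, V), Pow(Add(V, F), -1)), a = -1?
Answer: Rational(9, 52900) ≈ 0.00017013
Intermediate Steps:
Function('O')(V, F) = Mul(2, V, Pow(Add(F, V), -1)) (Function('O')(V, F) = Mul(Mul(2, V), Pow(Add(F, V), -1)) = Mul(2, V, Pow(Add(F, V), -1)))
Pow(Pow(Add(Function('O')(a, Add(0, 7)), 77), 2), -1) = Pow(Pow(Add(Mul(2, -1, Pow(Add(Add(0, 7), -1), -1)), 77), 2), -1) = Pow(Pow(Add(Mul(2, -1, Pow(Add(7, -1), -1)), 77), 2), -1) = Pow(Pow(Add(Mul(2, -1, Pow(6, -1)), 77), 2), -1) = Pow(Pow(Add(Mul(2, -1, Rational(1, 6)), 77), 2), -1) = Pow(Pow(Add(Rational(-1, 3), 77), 2), -1) = Pow(Pow(Rational(230, 3), 2), -1) = Pow(Rational(52900, 9), -1) = Rational(9, 52900)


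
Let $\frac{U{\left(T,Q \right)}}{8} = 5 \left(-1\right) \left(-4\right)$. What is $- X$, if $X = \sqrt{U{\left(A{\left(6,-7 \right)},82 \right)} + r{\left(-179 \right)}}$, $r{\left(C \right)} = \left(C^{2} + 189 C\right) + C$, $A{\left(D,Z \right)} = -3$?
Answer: $- 3 i \sqrt{201} \approx - 42.532 i$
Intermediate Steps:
$U{\left(T,Q \right)} = 160$ ($U{\left(T,Q \right)} = 8 \cdot 5 \left(-1\right) \left(-4\right) = 8 \left(\left(-5\right) \left(-4\right)\right) = 8 \cdot 20 = 160$)
$r{\left(C \right)} = C^{2} + 190 C$
$X = 3 i \sqrt{201}$ ($X = \sqrt{160 - 179 \left(190 - 179\right)} = \sqrt{160 - 1969} = \sqrt{-1809} = 3 i \sqrt{201} \approx 42.532 i$)
$- X = - 3 i \sqrt{201}$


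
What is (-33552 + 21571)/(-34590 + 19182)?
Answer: 11981/15408 ≈ 0.77758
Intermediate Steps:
(-33552 + 21571)/(-34590 + 19182) = -11981/(-15408) = -11981*(-1/15408) = 11981/15408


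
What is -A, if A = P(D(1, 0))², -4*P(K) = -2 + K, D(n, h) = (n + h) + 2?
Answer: -1/16 ≈ -0.062500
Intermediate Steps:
D(n, h) = 2 + h + n (D(n, h) = (h + n) + 2 = 2 + h + n)
P(K) = ½ - K/4 (P(K) = -(-2 + K)/4 = ½ - K/4)
A = 1/16 (A = (½ - (2 + 0 + 1)/4)² = (½ - ¼*3)² = (½ - ¾)² = (-¼)² = 1/16 ≈ 0.062500)
-A = -1*1/16 = -1/16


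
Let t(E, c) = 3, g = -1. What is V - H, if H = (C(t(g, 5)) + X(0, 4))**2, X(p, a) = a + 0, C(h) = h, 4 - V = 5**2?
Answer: -70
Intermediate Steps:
V = -21 (V = 4 - 1*5**2 = 4 - 1*25 = 4 - 25 = -21)
X(p, a) = a
H = 49 (H = (3 + 4)**2 = 7**2 = 49)
V - H = -21 - 1*49 = -21 - 49 = -70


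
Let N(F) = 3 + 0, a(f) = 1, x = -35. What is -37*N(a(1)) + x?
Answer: -146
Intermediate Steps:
N(F) = 3
-37*N(a(1)) + x = -37*3 - 35 = -111 - 35 = -146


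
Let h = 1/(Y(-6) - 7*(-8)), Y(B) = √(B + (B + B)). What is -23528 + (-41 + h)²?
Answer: (-7340838*√2 + 68123537*I)/(2*(-1559*I + 168*√2)) ≈ -21848.0 + 0.11026*I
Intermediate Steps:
Y(B) = √3*√B (Y(B) = √(B + 2*B) = √(3*B) = √3*√B)
h = 1/(56 + 3*I*√2) (h = 1/(√3*√(-6) - 7*(-8)) = 1/(√3*(I*√6) + 56) = 1/(3*I*√2 + 56) = 1/(56 + 3*I*√2) ≈ 0.017755 - 0.0013452*I)
-23528 + (-41 + h)² = -23528 + (-41 + (28/1577 - 3*I*√2/3154))² = -23528 + (-64629/1577 - 3*I*√2/3154)²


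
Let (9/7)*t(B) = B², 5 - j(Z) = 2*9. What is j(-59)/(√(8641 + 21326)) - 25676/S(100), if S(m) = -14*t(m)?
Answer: 1179/5000 - 13*√29967/29967 ≈ 0.16070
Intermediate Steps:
j(Z) = -13 (j(Z) = 5 - 2*9 = 5 - 1*18 = 5 - 18 = -13)
t(B) = 7*B²/9
S(m) = -98*m²/9
j(-59)/(√(8641 + 21326)) - 25676/S(100) = -13/√(8641 + 21326) - 25676/((-98/9*100²)) = -13*√29967/29967 - 25676/((-98/9*10000)) = -13*√29967/29967 - 25676/(-980000/9) = -13*√29967/29967 - 25676*(-9/980000) = -13*√29967/29967 + 1179/5000 = 1179/5000 - 13*√29967/29967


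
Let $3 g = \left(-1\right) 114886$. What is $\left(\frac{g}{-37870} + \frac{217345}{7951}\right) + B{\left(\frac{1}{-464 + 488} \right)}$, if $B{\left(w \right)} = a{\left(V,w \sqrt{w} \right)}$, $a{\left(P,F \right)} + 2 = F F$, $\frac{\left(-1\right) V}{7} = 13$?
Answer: $\frac{54833963120249}{2081233405440} \approx 26.347$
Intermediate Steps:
$g = - \frac{114886}{3}$ ($g = \frac{\left(-1\right) 114886}{3} = \frac{1}{3} \left(-114886\right) = - \frac{114886}{3} \approx -38295.0$)
$V = -91$ ($V = \left(-7\right) 13 = -91$)
$a{\left(P,F \right)} = -2 + F^{2}$ ($a{\left(P,F \right)} = -2 + F F = -2 + F^{2}$)
$B{\left(w \right)} = -2 + w^{3}$ ($B{\left(w \right)} = -2 + \left(w \sqrt{w}\right)^{2} = -2 + \left(w^{\frac{3}{2}}\right)^{2} = -2 + w^{3}$)
$\left(\frac{g}{-37870} + \frac{217345}{7951}\right) + B{\left(\frac{1}{-464 + 488} \right)} = \left(- \frac{114886}{3 \left(-37870\right)} + \frac{217345}{7951}\right) - \left(2 - \left(\frac{1}{-464 + 488}\right)^{3}\right) = \left(\left(- \frac{114886}{3}\right) \left(- \frac{1}{37870}\right) + 217345 \cdot \frac{1}{7951}\right) - \left(2 - \left(\frac{1}{24}\right)^{3}\right) = \left(\frac{57443}{56805} + \frac{217345}{7951}\right) - \left(2 - \left(\frac{1}{24}\right)^{3}\right) = \frac{12803012018}{451656555} + \left(-2 + \frac{1}{13824}\right) = \frac{12803012018}{451656555} - \frac{27647}{13824} = \frac{54833963120249}{2081233405440}$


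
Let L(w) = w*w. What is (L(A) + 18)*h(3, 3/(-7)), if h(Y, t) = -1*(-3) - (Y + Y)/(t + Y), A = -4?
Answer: 68/3 ≈ 22.667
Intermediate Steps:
h(Y, t) = 3 - 2*Y/(Y + t)
L(w) = w²
(L(A) + 18)*h(3, 3/(-7)) = ((-4)² + 18)*((3 + 3*(3/(-7)))/(3 + 3/(-7))) = (16 + 18)*((3 + 3*(3*(-⅐)))/(3 + 3*(-⅐))) = 34*((3 + 3*(-3/7))/(3 - 3/7)) = 34*((3 - 9/7)/(18/7)) = 34*((7/18)*(12/7)) = 34*(⅔) = 68/3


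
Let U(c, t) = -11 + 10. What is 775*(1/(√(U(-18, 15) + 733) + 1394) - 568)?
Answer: -427544590225/971252 - 775*√183/971252 ≈ -4.4020e+5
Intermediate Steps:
U(c, t) = -1
775*(1/(√(U(-18, 15) + 733) + 1394) - 568) = 775*(1/(√(-1 + 733) + 1394) - 568) = 775*(1/(√732 + 1394) - 568) = 775*(1/(2*√183 + 1394) - 568) = 775*(1/(1394 + 2*√183) - 568) = 775*(-568 + 1/(1394 + 2*√183)) = -440200 + 775/(1394 + 2*√183)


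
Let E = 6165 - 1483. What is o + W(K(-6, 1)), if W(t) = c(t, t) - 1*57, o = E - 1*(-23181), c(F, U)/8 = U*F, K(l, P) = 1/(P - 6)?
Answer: 695158/25 ≈ 27806.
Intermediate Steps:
K(l, P) = 1/(-6 + P)
c(F, U) = 8*F*U (c(F, U) = 8*(U*F) = 8*(F*U) = 8*F*U)
E = 4682
o = 27863 (o = 4682 - 1*(-23181) = 4682 + 23181 = 27863)
W(t) = -57 + 8*t² (W(t) = 8*t*t - 1*57 = 8*t² - 57 = -57 + 8*t²)
o + W(K(-6, 1)) = 27863 + (-57 + 8*(1/(-6 + 1))²) = 27863 + (-57 + 8*(1/(-5))²) = 27863 + (-57 + 8*(-⅕)²) = 27863 + (-57 + 8*(1/25)) = 27863 + (-57 + 8/25) = 27863 - 1417/25 = 695158/25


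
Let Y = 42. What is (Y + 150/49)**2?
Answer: 4875264/2401 ≈ 2030.5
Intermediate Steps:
(Y + 150/49)**2 = (42 + 150/49)**2 = (2208/49)**2 = 4875264/2401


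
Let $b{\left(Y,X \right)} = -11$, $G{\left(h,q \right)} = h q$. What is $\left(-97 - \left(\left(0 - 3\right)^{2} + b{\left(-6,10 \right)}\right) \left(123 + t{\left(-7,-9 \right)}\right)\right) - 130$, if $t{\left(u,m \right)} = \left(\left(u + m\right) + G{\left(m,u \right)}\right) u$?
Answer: $-639$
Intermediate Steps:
$t{\left(u,m \right)} = u \left(m + u + m u\right)$ ($t{\left(u,m \right)} = \left(\left(u + m\right) + m u\right) u = \left(\left(m + u\right) + m u\right) u = \left(m + u + m u\right) u = u \left(m + u + m u\right)$)
$\left(-97 - \left(\left(0 - 3\right)^{2} + b{\left(-6,10 \right)}\right) \left(123 + t{\left(-7,-9 \right)}\right)\right) - 130 = \left(-97 - \left(\left(0 - 3\right)^{2} - 11\right) \left(123 - 7 \left(-9 - 7 - -63\right)\right)\right) - 130 = \left(-97 - \left(\left(-3\right)^{2} - 11\right) \left(123 - 7 \left(-9 - 7 + 63\right)\right)\right) - 130 = \left(-97 - \left(9 - 11\right) \left(123 - 329\right)\right) - 130 = \left(-97 - - 2 \left(123 - 329\right)\right) - 130 = \left(-97 - \left(-2\right) \left(-206\right)\right) - 130 = \left(-97 - 412\right) - 130 = -509 - 130 = -639$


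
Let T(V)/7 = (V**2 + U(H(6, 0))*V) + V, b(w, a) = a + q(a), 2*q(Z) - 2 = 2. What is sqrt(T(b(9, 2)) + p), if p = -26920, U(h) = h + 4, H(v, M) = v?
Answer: 10*I*sqrt(265) ≈ 162.79*I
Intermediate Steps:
U(h) = 4 + h
q(Z) = 2 (q(Z) = 1 + (1/2)*2 = 1 + 1 = 2)
b(w, a) = 2 + a (b(w, a) = a + 2 = 2 + a)
T(V) = 7*V**2 + 77*V (T(V) = 7*((V**2 + (4 + 6)*V) + V) = 7*((V**2 + 10*V) + V) = 7*(V**2 + 11*V) = 7*V**2 + 77*V)
sqrt(T(b(9, 2)) + p) = sqrt(7*(2 + 2)*(11 + (2 + 2)) - 26920) = sqrt(7*4*(11 + 4) - 26920) = sqrt(7*4*15 - 26920) = sqrt(420 - 26920) = sqrt(-26500) = 10*I*sqrt(265)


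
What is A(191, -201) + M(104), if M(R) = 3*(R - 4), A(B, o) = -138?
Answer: 162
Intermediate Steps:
M(R) = -12 + 3*R (M(R) = 3*(-4 + R) = -12 + 3*R)
A(191, -201) + M(104) = -138 + (-12 + 3*104) = -138 + (-12 + 312) = -138 + 300 = 162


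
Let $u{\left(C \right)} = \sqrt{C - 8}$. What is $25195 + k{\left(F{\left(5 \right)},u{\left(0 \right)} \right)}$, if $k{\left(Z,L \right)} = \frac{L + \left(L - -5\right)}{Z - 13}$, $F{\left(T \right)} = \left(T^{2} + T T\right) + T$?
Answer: $\frac{1058195}{42} + \frac{2 i \sqrt{2}}{21} \approx 25195.0 + 0.13469 i$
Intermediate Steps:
$F{\left(T \right)} = T + 2 T^{2}$ ($F{\left(T \right)} = \left(T^{2} + T^{2}\right) + T = 2 T^{2} + T = T + 2 T^{2}$)
$u{\left(C \right)} = \sqrt{-8 + C}$
$k{\left(Z,L \right)} = \frac{5 + 2 L}{-13 + Z}$ ($k{\left(Z,L \right)} = \frac{L + \left(L + 5\right)}{-13 + Z} = \frac{L + \left(5 + L\right)}{-13 + Z} = \frac{5 + 2 L}{-13 + Z}$)
$25195 + k{\left(F{\left(5 \right)},u{\left(0 \right)} \right)} = 25195 + \frac{5 + 2 \sqrt{-8 + 0}}{-13 + 5 \left(1 + 2 \cdot 5\right)} = 25195 + \frac{5 + 2 \sqrt{-8}}{-13 + 5 \left(1 + 10\right)} = 25195 + \frac{5 + 2 \cdot 2 i \sqrt{2}}{-13 + 5 \cdot 11} = 25195 + \frac{5 + 4 i \sqrt{2}}{-13 + 55} = 25195 + \frac{5 + 4 i \sqrt{2}}{42} = 25195 + \left(\frac{5}{42} + \frac{2 i \sqrt{2}}{21}\right) = \frac{1058195}{42} + \frac{2 i \sqrt{2}}{21}$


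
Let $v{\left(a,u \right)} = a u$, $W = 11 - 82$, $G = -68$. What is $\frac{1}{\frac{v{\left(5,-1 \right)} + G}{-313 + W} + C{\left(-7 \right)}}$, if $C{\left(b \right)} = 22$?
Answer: $\frac{384}{8521} \approx 0.045065$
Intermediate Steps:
$W = -71$
$\frac{1}{\frac{v{\left(5,-1 \right)} + G}{-313 + W} + C{\left(-7 \right)}} = \frac{1}{\frac{5 \left(-1\right) - 68}{-313 - 71} + 22} = \frac{1}{\frac{-5 - 68}{-384} + 22} = \frac{1}{\left(-73\right) \left(- \frac{1}{384}\right) + 22} = \frac{1}{\frac{73}{384} + 22} = \frac{1}{\frac{8521}{384}} = \frac{384}{8521}$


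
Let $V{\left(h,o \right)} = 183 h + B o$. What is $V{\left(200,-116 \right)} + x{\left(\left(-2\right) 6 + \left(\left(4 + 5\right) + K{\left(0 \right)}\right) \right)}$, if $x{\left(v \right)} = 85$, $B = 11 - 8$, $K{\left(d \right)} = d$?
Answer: $36337$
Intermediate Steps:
$B = 3$
$V{\left(h,o \right)} = 3 o + 183 h$ ($V{\left(h,o \right)} = 183 h + 3 o = 3 o + 183 h$)
$V{\left(200,-116 \right)} + x{\left(\left(-2\right) 6 + \left(\left(4 + 5\right) + K{\left(0 \right)}\right) \right)} = \left(3 \left(-116\right) + 183 \cdot 200\right) + 85 = \left(-348 + 36600\right) + 85 = 36252 + 85 = 36337$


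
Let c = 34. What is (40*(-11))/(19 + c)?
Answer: -440/53 ≈ -8.3019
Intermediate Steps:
(40*(-11))/(19 + c) = (40*(-11))/(19 + 34) = -440/53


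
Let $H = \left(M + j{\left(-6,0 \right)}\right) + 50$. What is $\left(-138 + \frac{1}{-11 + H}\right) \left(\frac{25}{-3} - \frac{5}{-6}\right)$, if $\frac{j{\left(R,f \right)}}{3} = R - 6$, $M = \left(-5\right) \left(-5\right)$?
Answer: $\frac{57945}{56} \approx 1034.7$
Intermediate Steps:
$M = 25$
$j{\left(R,f \right)} = -18 + 3 R$ ($j{\left(R,f \right)} = 3 \left(R - 6\right) = 3 \left(-6 + R\right) = -18 + 3 R$)
$H = 39$ ($H = \left(25 + \left(-18 + 3 \left(-6\right)\right)\right) + 50 = \left(25 - 36\right) + 50 = -11 + 50 = 39$)
$\left(-138 + \frac{1}{-11 + H}\right) \left(\frac{25}{-3} - \frac{5}{-6}\right) = \left(-138 + \frac{1}{-11 + 39}\right) \left(\frac{25}{-3} - \frac{5}{-6}\right) = \left(-138 + \frac{1}{28}\right) \left(25 \left(- \frac{1}{3}\right) - - \frac{5}{6}\right) = \left(-138 + \frac{1}{28}\right) \left(- \frac{25}{3} + \frac{5}{6}\right) = \left(- \frac{3863}{28}\right) \left(- \frac{15}{2}\right) = \frac{57945}{56}$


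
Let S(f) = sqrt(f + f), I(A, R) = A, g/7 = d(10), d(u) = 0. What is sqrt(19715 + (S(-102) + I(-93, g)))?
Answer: sqrt(19622 + 2*I*sqrt(51)) ≈ 140.08 + 0.051*I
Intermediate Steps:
g = 0 (g = 7*0 = 0)
S(f) = sqrt(2)*sqrt(f) (S(f) = sqrt(2*f) = sqrt(2)*sqrt(f))
sqrt(19715 + (S(-102) + I(-93, g))) = sqrt(19715 + (sqrt(2)*sqrt(-102) - 93)) = sqrt(19715 + (sqrt(2)*(I*sqrt(102)) - 93)) = sqrt(19715 + (2*I*sqrt(51) - 93)) = sqrt(19715 + (-93 + 2*I*sqrt(51))) = sqrt(19622 + 2*I*sqrt(51))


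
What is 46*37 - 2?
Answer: 1700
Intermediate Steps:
46*37 - 2 = 1702 - 2 = 1700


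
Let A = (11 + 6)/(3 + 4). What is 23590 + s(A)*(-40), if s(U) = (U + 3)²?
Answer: 1098150/49 ≈ 22411.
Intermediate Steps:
A = 17/7 ≈ 2.4286
s(U) = (3 + U)²
23590 + s(A)*(-40) = 23590 + (3 + 17/7)²*(-40) = 23590 + (38/7)²*(-40) = 23590 + (1444/49)*(-40) = 23590 - 57760/49 = 1098150/49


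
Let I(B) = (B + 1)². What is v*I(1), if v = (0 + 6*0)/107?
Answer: 0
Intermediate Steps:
I(B) = (1 + B)²
v = 0 (v = (0 + 0)*(1/107) = 0*(1/107) = 0)
v*I(1) = 0*(1 + 1)² = 0*2² = 0*4 = 0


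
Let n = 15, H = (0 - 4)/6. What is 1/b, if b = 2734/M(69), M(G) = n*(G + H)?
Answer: 1025/2734 ≈ 0.37491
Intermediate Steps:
H = -2/3 (H = -4*1/6 = -2/3 ≈ -0.66667)
M(G) = -10 + 15*G (M(G) = 15*(G - 2/3) = 15*(-2/3 + G) = -10 + 15*G)
b = 2734/1025 (b = 2734/(-10 + 15*69) = 2734/(-10 + 1035) = 2734/1025 ≈ 2.6673)
1/b = 1/(2734/1025) = 1025/2734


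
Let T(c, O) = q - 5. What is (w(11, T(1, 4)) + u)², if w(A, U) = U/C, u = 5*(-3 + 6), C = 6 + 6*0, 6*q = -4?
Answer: 64009/324 ≈ 197.56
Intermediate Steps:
q = -⅔ (q = (⅙)*(-4) = -⅔ ≈ -0.66667)
T(c, O) = -17/3 (T(c, O) = -⅔ - 5 = -17/3)
C = 6 (C = 6 + 0 = 6)
u = 15 (u = 5*3 = 15)
w(A, U) = U/6
(w(11, T(1, 4)) + u)² = ((⅙)*(-17/3) + 15)² = (-17/18 + 15)² = (253/18)² = 64009/324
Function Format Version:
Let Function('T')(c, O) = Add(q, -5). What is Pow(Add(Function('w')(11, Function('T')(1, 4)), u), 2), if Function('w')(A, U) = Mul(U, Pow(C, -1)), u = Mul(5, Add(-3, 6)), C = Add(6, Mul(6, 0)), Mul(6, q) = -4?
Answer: Rational(64009, 324) ≈ 197.56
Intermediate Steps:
q = Rational(-2, 3) (q = Mul(Rational(1, 6), -4) = Rational(-2, 3) ≈ -0.66667)
Function('T')(c, O) = Rational(-17, 3) (Function('T')(c, O) = Add(Rational(-2, 3), -5) = Rational(-17, 3))
C = 6 (C = Add(6, 0) = 6)
u = 15 (u = Mul(5, 3) = 15)
Function('w')(A, U) = Mul(Rational(1, 6), U) (Function('w')(A, U) = Mul(U, Pow(6, -1)) = Mul(U, Rational(1, 6)) = Mul(Rational(1, 6), U))
Pow(Add(Function('w')(11, Function('T')(1, 4)), u), 2) = Pow(Add(Mul(Rational(1, 6), Rational(-17, 3)), 15), 2) = Pow(Add(Rational(-17, 18), 15), 2) = Pow(Rational(253, 18), 2) = Rational(64009, 324)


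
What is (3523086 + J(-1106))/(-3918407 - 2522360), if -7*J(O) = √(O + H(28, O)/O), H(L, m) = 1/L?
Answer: -3523086/6440767 + I*√5411596222/99728836228 ≈ -0.547 + 7.3764e-7*I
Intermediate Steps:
J(O) = -√(O + 1/(28*O))/7
(3523086 + J(-1106))/(-3918407 - 2522360) = (3523086 - √(7/(-1106) + 196*(-1106))/98)/(-3918407 - 2522360) = (3523086 - √(7*(-1/1106) - 216776)/98)/(-6440767) = (3523086 - √(-1/158 - 216776)/98)*(-1/6440767) = (3523086 - I*√5411596222/15484)*(-1/6440767) = -3523086/6440767 + I*√5411596222/99728836228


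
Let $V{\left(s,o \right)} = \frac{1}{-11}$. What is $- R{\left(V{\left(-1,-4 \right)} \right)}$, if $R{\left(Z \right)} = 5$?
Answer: $-5$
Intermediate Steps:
$V{\left(s,o \right)} = - \frac{1}{11}$
$- R{\left(V{\left(-1,-4 \right)} \right)} = \left(-1\right) 5 = -5$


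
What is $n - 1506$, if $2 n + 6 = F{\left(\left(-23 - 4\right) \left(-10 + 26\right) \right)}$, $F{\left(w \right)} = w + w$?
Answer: $-1941$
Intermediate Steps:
$F{\left(w \right)} = 2 w$
$n = -435$ ($n = -3 + \frac{2 \left(-23 - 4\right) \left(-10 + 26\right)}{2} = -3 + \frac{2 \left(\left(-27\right) 16\right)}{2} = -3 + \frac{2 \left(-432\right)}{2} = -3 + \frac{1}{2} \left(-864\right) = -3 - 432 = -435$)
$n - 1506 = -435 - 1506 = -1941$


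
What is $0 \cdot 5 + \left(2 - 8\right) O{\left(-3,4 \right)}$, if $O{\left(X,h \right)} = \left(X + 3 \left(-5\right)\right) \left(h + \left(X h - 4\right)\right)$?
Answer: $-1296$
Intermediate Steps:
$O{\left(X,h \right)} = \left(-15 + X\right) \left(-4 + h + X h\right)$ ($O{\left(X,h \right)} = \left(X - 15\right) \left(h + \left(-4 + X h\right)\right) = \left(-15 + X\right) \left(-4 + h + X h\right)$)
$0 \cdot 5 + \left(2 - 8\right) O{\left(-3,4 \right)} = 0 \cdot 5 + \left(2 - 8\right) \left(60 - 60 - -12 + 4 \left(-3\right)^{2} - \left(-42\right) 4\right) = 0 + \left(2 - 8\right) \left(60 - 60 + 12 + 4 \cdot 9 + 168\right) = 0 - 6 \left(60 - 60 + 12 + 36 + 168\right) = 0 - 1296 = -1296$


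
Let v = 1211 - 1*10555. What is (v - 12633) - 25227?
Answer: -47204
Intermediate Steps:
v = -9344 (v = 1211 - 10555 = -9344)
(v - 12633) - 25227 = (-9344 - 12633) - 25227 = -21977 - 25227 = -47204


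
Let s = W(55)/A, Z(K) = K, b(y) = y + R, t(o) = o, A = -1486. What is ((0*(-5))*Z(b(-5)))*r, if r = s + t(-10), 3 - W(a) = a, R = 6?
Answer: 0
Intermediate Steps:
W(a) = 3 - a
b(y) = 6 + y (b(y) = y + 6 = 6 + y)
s = 26/743 (s = (3 - 1*55)/(-1486) = (3 - 55)*(-1/1486) = -52*(-1/1486) = 26/743 ≈ 0.034993)
r = -7404/743 (r = 26/743 - 10 = -7404/743 ≈ -9.9650)
((0*(-5))*Z(b(-5)))*r = ((0*(-5))*(6 - 5))*(-7404/743) = (0*1)*(-7404/743) = 0*(-7404/743) = 0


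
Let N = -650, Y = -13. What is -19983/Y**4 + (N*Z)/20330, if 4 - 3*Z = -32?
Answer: -62903019/58064513 ≈ -1.0833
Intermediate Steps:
Z = 12 (Z = 4/3 - 1/3*(-32) = 4/3 + 32/3 = 12)
-19983/Y**4 + (N*Z)/20330 = -19983/((-13)**4) - 650*12/20330 = -19983/28561 - 7800*1/20330 = -19983*1/28561 - 780/2033 = -19983/28561 - 780/2033 = -62903019/58064513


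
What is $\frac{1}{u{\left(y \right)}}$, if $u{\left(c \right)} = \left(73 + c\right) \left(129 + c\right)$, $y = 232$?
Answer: $\frac{1}{110105} \approx 9.0822 \cdot 10^{-6}$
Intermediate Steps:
$\frac{1}{u{\left(y \right)}} = \frac{1}{9417 + 232^{2} + 202 \cdot 232} = \frac{1}{9417 + 53824 + 46864} = \frac{1}{110105}$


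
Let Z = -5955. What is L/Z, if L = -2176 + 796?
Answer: 92/397 ≈ 0.23174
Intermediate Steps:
L = -1380
L/Z = -1380/(-5955) = -1380*(-1/5955) = 92/397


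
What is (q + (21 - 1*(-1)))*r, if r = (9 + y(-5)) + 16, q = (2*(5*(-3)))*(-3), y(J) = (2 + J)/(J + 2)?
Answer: 2912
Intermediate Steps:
y(J) = 1 (y(J) = (2 + J)/(2 + J) = 1)
q = 90 (q = (2*(-15))*(-3) = -30*(-3) = 90)
r = 26 (r = (9 + 1) + 16 = 10 + 16 = 26)
(q + (21 - 1*(-1)))*r = (90 + (21 - 1*(-1)))*26 = (90 + (21 + 1))*26 = (90 + 22)*26 = 112*26 = 2912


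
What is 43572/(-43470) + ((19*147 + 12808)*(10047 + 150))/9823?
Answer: 104771625149/6469785 ≈ 16194.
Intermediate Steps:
43572/(-43470) + ((19*147 + 12808)*(10047 + 150))/9823 = 43572*(-1/43470) + ((2793 + 12808)*10197)*(1/9823) = -7262/7245 + (15601*10197)*(1/9823) = -7262/7245 + 159083397*(1/9823) = -7262/7245 + 14462127/893 = 104771625149/6469785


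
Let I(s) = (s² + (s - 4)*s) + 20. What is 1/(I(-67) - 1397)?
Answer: 1/7869 ≈ 0.00012708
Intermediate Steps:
I(s) = 20 + s² + s*(-4 + s) (I(s) = (s² + (-4 + s)*s) + 20 = (s² + s*(-4 + s)) + 20 = 20 + s² + s*(-4 + s))
1/(I(-67) - 1397) = 1/((20 - 4*(-67) + 2*(-67)²) - 1397) = 1/((20 + 268 + 2*4489) - 1397) = 1/((20 + 268 + 8978) - 1397) = 1/(9266 - 1397) = 1/7869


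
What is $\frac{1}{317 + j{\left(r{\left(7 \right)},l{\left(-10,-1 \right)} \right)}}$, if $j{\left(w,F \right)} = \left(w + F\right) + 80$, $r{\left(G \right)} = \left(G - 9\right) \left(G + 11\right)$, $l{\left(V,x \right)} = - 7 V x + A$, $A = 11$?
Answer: $\frac{1}{302} \approx 0.0033113$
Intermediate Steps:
$l{\left(V,x \right)} = 11 - 7 V x$ ($l{\left(V,x \right)} = - 7 V x + 11 = 11 - 7 V x$)
$r{\left(G \right)} = \left(-9 + G\right) \left(11 + G\right)$
$j{\left(w,F \right)} = 80 + F + w$ ($j{\left(w,F \right)} = \left(F + w\right) + 80 = 80 + F + w$)
$\frac{1}{317 + j{\left(r{\left(7 \right)},l{\left(-10,-1 \right)} \right)}} = \frac{1}{317 + \left(80 + \left(11 - \left(-70\right) \left(-1\right)\right) + \left(-99 + 7^{2} + 2 \cdot 7\right)\right)} = \frac{1}{317 + \left(80 + \left(11 - 70\right) + \left(-99 + 49 + 14\right)\right)} = \frac{1}{317 - 15} = \frac{1}{302}$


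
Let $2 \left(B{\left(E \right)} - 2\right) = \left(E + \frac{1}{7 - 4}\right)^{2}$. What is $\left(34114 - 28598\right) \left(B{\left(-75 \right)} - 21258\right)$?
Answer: $- \frac{916847456}{9} \approx -1.0187 \cdot 10^{8}$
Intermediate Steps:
$B{\left(E \right)} = 2 + \frac{\left(\frac{1}{3} + E\right)^{2}}{2}$ ($B{\left(E \right)} = 2 + \frac{\left(E + \frac{1}{7 - 4}\right)^{2}}{2} = 2 + \frac{\left(E + \frac{1}{3}\right)^{2}}{2} = 2 + \frac{\left(\frac{1}{3} + E\right)^{2}}{2}$)
$\left(34114 - 28598\right) \left(B{\left(-75 \right)} - 21258\right) = \left(34114 - 28598\right) \left(\left(2 + \frac{\left(1 + 3 \left(-75\right)\right)^{2}}{18}\right) - 21258\right) = 5516 \left(\left(2 + \frac{\left(1 - 225\right)^{2}}{18}\right) - 21258\right) = 5516 \left(\left(2 + \frac{\left(-224\right)^{2}}{18}\right) - 21258\right) = 5516 \left(\left(2 + \frac{1}{18} \cdot 50176\right) - 21258\right) = 5516 \left(\left(2 + \frac{25088}{9}\right) - 21258\right) = 5516 \left(\frac{25106}{9} - 21258\right) = 5516 \left(- \frac{166216}{9}\right) = - \frac{916847456}{9}$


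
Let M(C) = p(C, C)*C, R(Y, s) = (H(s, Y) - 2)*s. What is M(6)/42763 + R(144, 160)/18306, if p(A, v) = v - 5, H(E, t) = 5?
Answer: 3439346/130469913 ≈ 0.026361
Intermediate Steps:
p(A, v) = -5 + v
R(Y, s) = 3*s (R(Y, s) = (5 - 2)*s = 3*s)
M(C) = C*(-5 + C) (M(C) = (-5 + C)*C = C*(-5 + C))
M(6)/42763 + R(144, 160)/18306 = (6*(-5 + 6))/42763 + (3*160)/18306 = (6*1)*(1/42763) + 480*(1/18306) = 6*(1/42763) + 80/3051 = 6/42763 + 80/3051 = 3439346/130469913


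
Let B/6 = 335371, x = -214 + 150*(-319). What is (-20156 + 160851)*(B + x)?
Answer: 276347772590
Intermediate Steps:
x = -48064 (x = -214 - 47850 = -48064)
B = 2012226 (B = 6*335371 = 2012226)
(-20156 + 160851)*(B + x) = (-20156 + 160851)*(2012226 - 48064) = 140695*1964162 = 276347772590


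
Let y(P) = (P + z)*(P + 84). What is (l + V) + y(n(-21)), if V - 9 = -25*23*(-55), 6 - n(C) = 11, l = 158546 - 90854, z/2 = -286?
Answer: 53743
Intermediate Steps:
z = -572 (z = 2*(-286) = -572)
l = 67692
n(C) = -5 (n(C) = 6 - 1*11 = 6 - 11 = -5)
V = 31634 (V = 9 - 25*23*(-55) = 9 - 575*(-55) = 9 + 31625 = 31634)
y(P) = (-572 + P)*(84 + P) (y(P) = (P - 572)*(P + 84) = (-572 + P)*(84 + P))
(l + V) + y(n(-21)) = (67692 + 31634) + (-48048 + (-5)**2 - 488*(-5)) = 99326 + (-48048 + 25 + 2440) = 99326 - 45583 = 53743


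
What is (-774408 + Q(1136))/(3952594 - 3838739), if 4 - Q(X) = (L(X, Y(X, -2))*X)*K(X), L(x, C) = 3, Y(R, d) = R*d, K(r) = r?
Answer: -4645892/113855 ≈ -40.805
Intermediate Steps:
Q(X) = 4 - 3*X² (Q(X) = 4 - 3*X*X = 4 - 3*X²)
(-774408 + Q(1136))/(3952594 - 3838739) = (-774408 + (4 - 3*1136²))/(3952594 - 3838739) = (-774408 + (4 - 3*1290496))/113855 = (-774408 + (4 - 3871488))*(1/113855) = (-774408 - 3871484)*(1/113855) = -4645892*1/113855 = -4645892/113855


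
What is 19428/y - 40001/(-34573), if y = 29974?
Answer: 133619587/74020793 ≈ 1.8052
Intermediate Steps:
19428/y - 40001/(-34573) = 19428/29974 - 40001/(-34573) = 19428*(1/29974) - 40001*(-1/34573) = 9714/14987 + 40001/34573 = 133619587/74020793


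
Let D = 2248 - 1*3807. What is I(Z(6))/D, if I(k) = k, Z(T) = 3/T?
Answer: -1/3118 ≈ -0.00032072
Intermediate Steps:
D = -1559 (D = 2248 - 3807 = -1559)
I(Z(6))/D = (3/6)/(-1559) = (3*(⅙))*(-1/1559) = (½)*(-1/1559) = -1/3118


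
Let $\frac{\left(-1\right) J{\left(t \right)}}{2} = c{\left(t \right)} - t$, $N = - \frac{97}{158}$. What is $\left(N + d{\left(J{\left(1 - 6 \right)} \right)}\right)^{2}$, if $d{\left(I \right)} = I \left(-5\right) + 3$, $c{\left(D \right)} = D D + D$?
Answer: $\frac{1590175129}{24964} \approx 63699.0$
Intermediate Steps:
$c{\left(D \right)} = D + D^{2}$ ($c{\left(D \right)} = D^{2} + D = D + D^{2}$)
$N = - \frac{97}{158}$ ($N = \left(-97\right) \frac{1}{158} = - \frac{97}{158} \approx -0.61392$)
$J{\left(t \right)} = 2 t - 2 t \left(1 + t\right)$ ($J{\left(t \right)} = - 2 \left(t \left(1 + t\right) - t\right) = - 2 \left(- t + t \left(1 + t\right)\right) = 2 t - 2 t \left(1 + t\right)$)
$d{\left(I \right)} = 3 - 5 I$ ($d{\left(I \right)} = - 5 I + 3 = 3 - 5 I$)
$\left(N + d{\left(J{\left(1 - 6 \right)} \right)}\right)^{2} = \left(- \frac{97}{158} - \left(-3 + 5 \left(- 2 \left(1 - 6\right)^{2}\right)\right)\right)^{2} = \left(- \frac{97}{158} - \left(-3 + 5 \left(- 2 \left(-5\right)^{2}\right)\right)\right)^{2} = \left(- \frac{97}{158} - \left(-3 + 5 \left(\left(-2\right) 25\right)\right)\right)^{2} = \left(- \frac{97}{158} + \left(3 - -250\right)\right)^{2} = \left(- \frac{97}{158} + \left(3 + 250\right)\right)^{2} = \left(- \frac{97}{158} + 253\right)^{2} = \left(\frac{39877}{158}\right)^{2} = \frac{1590175129}{24964}$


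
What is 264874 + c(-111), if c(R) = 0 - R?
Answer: 264985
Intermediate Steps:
c(R) = -R
264874 + c(-111) = 264874 - 1*(-111) = 264874 + 111 = 264985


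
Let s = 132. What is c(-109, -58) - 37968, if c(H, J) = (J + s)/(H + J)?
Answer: -6340730/167 ≈ -37968.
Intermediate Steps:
c(H, J) = (132 + J)/(H + J) (c(H, J) = (J + 132)/(H + J) = (132 + J)/(H + J))
c(-109, -58) - 37968 = (132 - 58)/(-109 - 58) - 37968 = 74/(-167) - 37968 = -1/167*74 - 37968 = -74/167 - 37968 = -6340730/167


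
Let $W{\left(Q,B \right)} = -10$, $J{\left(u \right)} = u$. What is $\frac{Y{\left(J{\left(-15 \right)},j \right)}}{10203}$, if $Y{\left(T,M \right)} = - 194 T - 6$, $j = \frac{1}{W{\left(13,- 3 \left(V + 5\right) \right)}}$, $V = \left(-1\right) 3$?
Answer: $\frac{968}{3401} \approx 0.28462$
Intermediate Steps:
$V = -3$
$j = - \frac{1}{10}$ ($j = \frac{1}{-10} = - \frac{1}{10} \approx -0.1$)
$Y{\left(T,M \right)} = -6 - 194 T$
$\frac{Y{\left(J{\left(-15 \right)},j \right)}}{10203} = \frac{-6 - -2910}{10203} = \left(-6 + 2910\right) \frac{1}{10203} = 2904 \cdot \frac{1}{10203} = \frac{968}{3401}$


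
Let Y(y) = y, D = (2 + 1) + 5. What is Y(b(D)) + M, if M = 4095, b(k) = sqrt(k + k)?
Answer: 4099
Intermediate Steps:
D = 8 (D = 3 + 5 = 8)
b(k) = sqrt(2)*sqrt(k) (b(k) = sqrt(2*k) = sqrt(2)*sqrt(k))
Y(b(D)) + M = sqrt(2)*sqrt(8) + 4095 = sqrt(2)*(2*sqrt(2)) + 4095 = 4 + 4095 = 4099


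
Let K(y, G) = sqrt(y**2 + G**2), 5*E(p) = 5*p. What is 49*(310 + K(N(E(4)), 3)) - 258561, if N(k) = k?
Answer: -243126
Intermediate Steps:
E(p) = p (E(p) = (5*p)/5 = p)
K(y, G) = sqrt(G**2 + y**2)
49*(310 + K(N(E(4)), 3)) - 258561 = 49*(310 + sqrt(3**2 + 4**2)) - 258561 = 49*(310 + sqrt(9 + 16)) - 258561 = 49*(310 + sqrt(25)) - 258561 = 49*(310 + 5) - 258561 = 49*315 - 258561 = 15435 - 258561 = -243126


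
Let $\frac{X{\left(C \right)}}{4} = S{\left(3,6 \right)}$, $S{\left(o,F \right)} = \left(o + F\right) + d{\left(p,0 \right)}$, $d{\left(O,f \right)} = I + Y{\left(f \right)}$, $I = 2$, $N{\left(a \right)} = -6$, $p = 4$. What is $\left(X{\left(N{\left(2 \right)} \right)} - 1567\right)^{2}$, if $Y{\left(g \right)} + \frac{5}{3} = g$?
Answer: $\frac{21058921}{9} \approx 2.3399 \cdot 10^{6}$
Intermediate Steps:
$Y{\left(g \right)} = - \frac{5}{3} + g$
$d{\left(O,f \right)} = \frac{1}{3} + f$ ($d{\left(O,f \right)} = 2 + \left(- \frac{5}{3} + f\right) = \frac{1}{3} + f$)
$S{\left(o,F \right)} = \frac{1}{3} + F + o$ ($S{\left(o,F \right)} = \left(o + F\right) + \left(\frac{1}{3} + 0\right) = \left(F + o\right) + \frac{1}{3} = \frac{1}{3} + F + o$)
$X{\left(C \right)} = \frac{112}{3}$ ($X{\left(C \right)} = 4 \left(\frac{1}{3} + 6 + 3\right) = 4 \cdot \frac{28}{3} = \frac{112}{3}$)
$\left(X{\left(N{\left(2 \right)} \right)} - 1567\right)^{2} = \left(\frac{112}{3} - 1567\right)^{2} = \left(- \frac{4589}{3}\right)^{2} = \frac{21058921}{9}$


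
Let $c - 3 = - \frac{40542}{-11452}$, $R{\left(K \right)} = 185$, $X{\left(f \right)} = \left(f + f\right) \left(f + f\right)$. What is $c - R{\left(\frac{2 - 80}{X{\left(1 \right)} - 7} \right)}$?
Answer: $- \frac{1021861}{5726} \approx -178.46$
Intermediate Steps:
$X{\left(f \right)} = 4 f^{2}$ ($X{\left(f \right)} = 2 f 2 f = 4 f^{2}$)
$c = \frac{37449}{5726}$ ($c = 3 - \frac{40542}{-11452} = 3 - - \frac{20271}{5726} = 3 + \frac{20271}{5726} = \frac{37449}{5726} \approx 6.5402$)
$c - R{\left(\frac{2 - 80}{X{\left(1 \right)} - 7} \right)} = \frac{37449}{5726} - 185 = - \frac{1021861}{5726}$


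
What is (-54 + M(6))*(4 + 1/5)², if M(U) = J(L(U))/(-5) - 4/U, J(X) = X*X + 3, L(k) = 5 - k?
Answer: -122304/125 ≈ -978.43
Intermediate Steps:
J(X) = 3 + X² (J(X) = X² + 3 = 3 + X²)
M(U) = -⅗ - 4/U - (5 - U)²/5 (M(U) = (3 + (5 - U)²)/(-5) - 4/U = (3 + (5 - U)²)*(-⅕) - 4/U = (-⅗ - (5 - U)²/5) - 4/U = -⅗ - 4/U - (5 - U)²/5)
(-54 + M(6))*(4 + 1/5)² = (-54 + (⅕)*(-20 + 6*(-3 - (-5 + 6)²))/6)*(4 + 1/5)² = (-54 + (⅕)*(⅙)*(-20 + 6*(-3 - 1*1²)))*(4 + ⅕)² = (-54 + (⅕)*(⅙)*(-20 + 6*(-3 - 1*1)))*(21/5)² = (-54 + (⅕)*(⅙)*(-20 + 6*(-3 - 1)))*(441/25) = (-54 + (⅕)*(⅙)*(-20 + 6*(-4)))*(441/25) = (-54 + (⅕)*(⅙)*(-20 - 24))*(441/25) = (-54 + (⅕)*(⅙)*(-44))*(441/25) = (-54 - 22/15)*(441/25) = -832/15*441/25 = -122304/125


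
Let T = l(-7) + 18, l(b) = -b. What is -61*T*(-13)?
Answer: 19825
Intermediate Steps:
T = 25 (T = -1*(-7) + 18 = 7 + 18 = 25)
-61*T*(-13) = -61*25*(-13) = -1525*(-13) = 19825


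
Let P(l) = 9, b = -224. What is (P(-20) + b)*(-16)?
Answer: 3440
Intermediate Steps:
(P(-20) + b)*(-16) = (9 - 224)*(-16) = -215*(-16) = 3440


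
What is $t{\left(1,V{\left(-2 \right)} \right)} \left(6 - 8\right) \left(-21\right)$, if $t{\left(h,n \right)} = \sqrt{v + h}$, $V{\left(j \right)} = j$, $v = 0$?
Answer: $42$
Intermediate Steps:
$t{\left(h,n \right)} = \sqrt{h}$ ($t{\left(h,n \right)} = \sqrt{0 + h} = \sqrt{h}$)
$t{\left(1,V{\left(-2 \right)} \right)} \left(6 - 8\right) \left(-21\right) = \sqrt{1} \left(6 - 8\right) \left(-21\right) = 1 \left(\left(-2\right) \left(-21\right)\right) = 1 \cdot 42 = 42$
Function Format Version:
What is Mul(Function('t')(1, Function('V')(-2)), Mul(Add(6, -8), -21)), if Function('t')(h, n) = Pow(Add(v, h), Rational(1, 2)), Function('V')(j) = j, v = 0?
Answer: 42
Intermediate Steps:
Function('t')(h, n) = Pow(h, Rational(1, 2)) (Function('t')(h, n) = Pow(Add(0, h), Rational(1, 2)) = Pow(h, Rational(1, 2)))
Mul(Function('t')(1, Function('V')(-2)), Mul(Add(6, -8), -21)) = Mul(Pow(1, Rational(1, 2)), Mul(Add(6, -8), -21)) = Mul(1, Mul(-2, -21)) = Mul(1, 42) = 42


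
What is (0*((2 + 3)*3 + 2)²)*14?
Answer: 0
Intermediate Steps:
(0*((2 + 3)*3 + 2)²)*14 = (0*(5*3 + 2)²)*14 = (0*(15 + 2)²)*14 = (0*17²)*14 = (0*289)*14 = 0*14 = 0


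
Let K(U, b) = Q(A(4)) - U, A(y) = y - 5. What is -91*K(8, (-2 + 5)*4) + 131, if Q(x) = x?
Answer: 950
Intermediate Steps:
A(y) = -5 + y
K(U, b) = -1 - U (K(U, b) = (-5 + 4) - U = -1 - U)
-91*K(8, (-2 + 5)*4) + 131 = -91*(-1 - 1*8) + 131 = -91*(-1 - 8) + 131 = -91*(-9) + 131 = 819 + 131 = 950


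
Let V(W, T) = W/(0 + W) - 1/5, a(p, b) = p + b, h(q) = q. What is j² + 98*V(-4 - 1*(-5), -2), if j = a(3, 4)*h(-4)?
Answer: 4312/5 ≈ 862.40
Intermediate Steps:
a(p, b) = b + p
j = -28 (j = (4 + 3)*(-4) = 7*(-4) = -28)
V(W, T) = ⅘ (V(W, T) = W/W - 1*⅕ = 1 - ⅕ = ⅘)
j² + 98*V(-4 - 1*(-5), -2) = (-28)² + 98*(⅘) = 784 + 392/5 = 4312/5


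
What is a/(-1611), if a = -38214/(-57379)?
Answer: -4246/10270841 ≈ -0.00041340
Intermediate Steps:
a = 38214/57379 (a = -38214*(-1/57379) = 38214/57379 ≈ 0.66599)
a/(-1611) = (38214/57379)/(-1611) = (38214/57379)*(-1/1611) = -4246/10270841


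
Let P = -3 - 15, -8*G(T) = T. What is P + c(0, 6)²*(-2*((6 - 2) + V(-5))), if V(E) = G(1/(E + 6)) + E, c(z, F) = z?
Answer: -18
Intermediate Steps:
G(T) = -T/8
V(E) = E - 1/(8*(6 + E)) (V(E) = -1/(8*(E + 6)) + E = -1/(8*(6 + E)) + E = E - 1/(8*(6 + E)))
P = -18
P + c(0, 6)²*(-2*((6 - 2) + V(-5))) = -18 + 0²*(-2*((6 - 2) + (-⅛ - 5*(6 - 5))/(6 - 5))) = -18 + 0*(-2*(4 + (-⅛ - 5*1)/1)) = -18 + 0*(-2*(4 + 1*(-⅛ - 5))) = -18 + 0*(-2*(4 + 1*(-41/8))) = -18 + 0*(-2*(4 - 41/8)) = -18 + 0*(-2*(-9/8)) = -18 + 0*(9/4) = -18 + 0 = -18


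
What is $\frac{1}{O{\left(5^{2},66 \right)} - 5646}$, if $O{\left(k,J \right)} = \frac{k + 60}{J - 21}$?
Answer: $- \frac{9}{50797} \approx -0.00017718$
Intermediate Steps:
$O{\left(k,J \right)} = \frac{60 + k}{-21 + J}$
$\frac{1}{O{\left(5^{2},66 \right)} - 5646} = \frac{1}{\frac{60 + 5^{2}}{-21 + 66} - 5646} = \frac{1}{\frac{60 + 25}{45} - 5646} = \frac{1}{\frac{1}{45} \cdot 85 - 5646} = \frac{1}{\frac{17}{9} - 5646} = \frac{1}{- \frac{50797}{9}} = - \frac{9}{50797}$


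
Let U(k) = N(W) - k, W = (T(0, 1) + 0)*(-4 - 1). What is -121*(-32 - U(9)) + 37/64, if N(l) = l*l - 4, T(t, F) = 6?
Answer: 7116773/64 ≈ 1.1120e+5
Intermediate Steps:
W = -30 (W = (6 + 0)*(-4 - 1) = 6*(-5) = -30)
N(l) = -4 + l² (N(l) = l² - 4 = -4 + l²)
U(k) = 896 - k (U(k) = (-4 + (-30)²) - k = (-4 + 900) - k = 896 - k)
-121*(-32 - U(9)) + 37/64 = -121*(-32 - (896 - 1*9)) + 37/64 = -121*(-32 - (896 - 9)) + 37*(1/64) = -121*(-32 - 1*887) + 37/64 = -121*(-32 - 887) + 37/64 = -121*(-919) + 37/64 = 111199 + 37/64 = 7116773/64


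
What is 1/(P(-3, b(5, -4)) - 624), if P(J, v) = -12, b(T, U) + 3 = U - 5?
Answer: -1/636 ≈ -0.0015723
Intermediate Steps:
b(T, U) = -8 + U (b(T, U) = -3 + (U - 5) = -3 + (-5 + U) = -8 + U)
1/(P(-3, b(5, -4)) - 624) = 1/(-12 - 624) = 1/(-636) = -1/636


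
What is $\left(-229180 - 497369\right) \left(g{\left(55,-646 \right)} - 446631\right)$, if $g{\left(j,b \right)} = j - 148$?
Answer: $324566875476$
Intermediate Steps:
$g{\left(j,b \right)} = -148 + j$ ($g{\left(j,b \right)} = j - 148 = -148 + j$)
$\left(-229180 - 497369\right) \left(g{\left(55,-646 \right)} - 446631\right) = \left(-229180 - 497369\right) \left(\left(-148 + 55\right) - 446631\right) = - 726549 \left(-93 - 446631\right) = \left(-726549\right) \left(-446724\right) = 324566875476$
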